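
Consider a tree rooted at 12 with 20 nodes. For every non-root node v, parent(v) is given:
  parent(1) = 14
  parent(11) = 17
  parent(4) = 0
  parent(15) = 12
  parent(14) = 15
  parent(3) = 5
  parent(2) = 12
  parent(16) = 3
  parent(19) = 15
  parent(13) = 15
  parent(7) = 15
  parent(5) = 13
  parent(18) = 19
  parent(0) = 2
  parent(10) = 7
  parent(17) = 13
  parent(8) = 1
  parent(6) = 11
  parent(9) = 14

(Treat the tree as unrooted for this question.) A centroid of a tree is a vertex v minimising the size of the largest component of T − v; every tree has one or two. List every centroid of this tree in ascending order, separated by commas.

15

Removing 15 splits the tree into components of sizes 7, 4, 4, 2, 2; the largest is 7 ≤ ⌊20/2⌋ = 10.
No neighbour of 15 does as well, so 15 is the unique centroid.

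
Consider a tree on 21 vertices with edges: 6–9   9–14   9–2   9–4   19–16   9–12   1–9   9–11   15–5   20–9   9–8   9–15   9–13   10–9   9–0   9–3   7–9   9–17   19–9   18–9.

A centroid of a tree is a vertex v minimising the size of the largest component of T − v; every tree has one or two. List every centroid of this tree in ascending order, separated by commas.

9

Delete 9: the remaining components have sizes 2, 2, 1, 1, 1, 1, 1, 1, 1, 1, 1, 1, 1, 1, 1, 1, 1, 1. Max 2 ≤ 10, so 9 is a centroid.
Every other node leaves some component of size > 10, so the centroid is unique.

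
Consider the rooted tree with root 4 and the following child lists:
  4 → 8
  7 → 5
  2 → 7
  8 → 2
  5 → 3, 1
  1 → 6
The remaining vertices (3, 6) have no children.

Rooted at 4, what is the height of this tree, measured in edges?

6 sits deepest: 4 – 8 – 2 – 7 – 5 – 1 – 6 — 6 edges from the root.

6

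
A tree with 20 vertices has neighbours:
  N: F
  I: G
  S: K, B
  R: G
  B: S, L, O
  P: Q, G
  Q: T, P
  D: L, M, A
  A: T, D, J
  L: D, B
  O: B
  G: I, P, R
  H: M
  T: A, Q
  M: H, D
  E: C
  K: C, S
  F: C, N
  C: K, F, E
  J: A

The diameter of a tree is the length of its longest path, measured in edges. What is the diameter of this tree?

A longest path is N-F-C-K-S-B-L-D-A-T-Q-P-G-R, with 13 edges.

13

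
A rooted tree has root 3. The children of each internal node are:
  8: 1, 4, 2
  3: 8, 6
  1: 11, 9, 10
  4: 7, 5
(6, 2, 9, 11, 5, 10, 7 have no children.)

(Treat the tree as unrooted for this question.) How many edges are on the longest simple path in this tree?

BFS from 5 reaches 10 last, at distance 4; BFS from 10 confirms no node is farther.
Path: 5 - 4 - 8 - 1 - 10.

4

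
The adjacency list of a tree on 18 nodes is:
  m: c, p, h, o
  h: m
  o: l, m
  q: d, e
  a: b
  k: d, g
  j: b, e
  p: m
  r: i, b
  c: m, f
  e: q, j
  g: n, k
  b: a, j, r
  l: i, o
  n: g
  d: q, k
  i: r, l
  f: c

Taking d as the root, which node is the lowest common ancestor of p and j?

Ancestors of p (toward the root): p, m, o, l, i, r, b, j, e, q, d.
Ancestors of j: j, e, q, d.
The deepest node appearing in both lists is j.

j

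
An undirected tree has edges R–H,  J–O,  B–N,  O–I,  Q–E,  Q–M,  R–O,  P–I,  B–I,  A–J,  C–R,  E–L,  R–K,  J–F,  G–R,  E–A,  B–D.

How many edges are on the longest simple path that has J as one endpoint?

The node farthest from J is D (M, N also at distance 4), via J–O–I–B–D — 4 edges.

4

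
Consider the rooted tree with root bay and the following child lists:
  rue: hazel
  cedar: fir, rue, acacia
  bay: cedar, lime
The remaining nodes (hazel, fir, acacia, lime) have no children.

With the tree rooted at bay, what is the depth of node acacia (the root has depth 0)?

Path from bay to acacia: bay – cedar – acacia, which has 2 edges.

2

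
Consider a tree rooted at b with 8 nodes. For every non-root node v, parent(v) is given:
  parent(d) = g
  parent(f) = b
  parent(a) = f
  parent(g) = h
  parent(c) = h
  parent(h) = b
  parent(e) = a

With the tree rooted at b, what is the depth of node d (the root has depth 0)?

Climbing from d to the root: d–g–h–b. That's 3 steps.

3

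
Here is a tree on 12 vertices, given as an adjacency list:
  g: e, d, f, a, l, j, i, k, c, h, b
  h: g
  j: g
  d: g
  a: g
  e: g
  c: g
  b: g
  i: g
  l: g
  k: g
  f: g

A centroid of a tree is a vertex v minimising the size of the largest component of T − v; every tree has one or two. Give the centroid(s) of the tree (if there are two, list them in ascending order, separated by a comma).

If g is removed the pieces have sizes 1, 1, 1, 1, 1, 1, 1, 1, 1, 1, 1, all ≤ ⌊12/2⌋ = 6.
Every other node leaves some component of size > 6, so the centroid is unique.

g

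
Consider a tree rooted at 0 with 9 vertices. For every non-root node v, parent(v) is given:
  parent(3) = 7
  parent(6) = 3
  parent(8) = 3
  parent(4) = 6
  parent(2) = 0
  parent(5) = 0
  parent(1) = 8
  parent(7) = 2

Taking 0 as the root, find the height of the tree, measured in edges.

5

1 sits deepest: 0 → 2 → 7 → 3 → 8 → 1 — 5 edges from the root.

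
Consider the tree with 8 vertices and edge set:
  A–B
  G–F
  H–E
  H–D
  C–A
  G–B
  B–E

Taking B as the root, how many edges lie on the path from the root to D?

Path from B to D: B → E → H → D, which has 3 edges.

3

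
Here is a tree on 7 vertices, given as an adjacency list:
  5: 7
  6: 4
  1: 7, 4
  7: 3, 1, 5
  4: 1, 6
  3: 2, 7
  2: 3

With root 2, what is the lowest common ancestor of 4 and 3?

3

4's ancestor chain is 4, 1, 7, 3, 2 and 3's is 3, 2; they first meet at 3.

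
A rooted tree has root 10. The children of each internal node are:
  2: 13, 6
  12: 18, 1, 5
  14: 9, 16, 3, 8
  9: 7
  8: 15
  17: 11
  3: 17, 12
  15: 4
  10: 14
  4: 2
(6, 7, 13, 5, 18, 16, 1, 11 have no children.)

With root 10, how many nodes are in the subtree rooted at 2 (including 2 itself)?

3

Descendants of 2 (including itself): 2, 13, 6. That's 3.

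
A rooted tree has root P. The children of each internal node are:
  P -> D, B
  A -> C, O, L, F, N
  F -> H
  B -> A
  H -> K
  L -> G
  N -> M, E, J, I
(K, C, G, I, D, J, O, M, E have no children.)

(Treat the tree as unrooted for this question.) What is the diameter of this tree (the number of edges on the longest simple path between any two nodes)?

BFS from D reaches K last, at distance 6; BFS from K confirms no node is farther.
Path: D–P–B–A–F–H–K.

6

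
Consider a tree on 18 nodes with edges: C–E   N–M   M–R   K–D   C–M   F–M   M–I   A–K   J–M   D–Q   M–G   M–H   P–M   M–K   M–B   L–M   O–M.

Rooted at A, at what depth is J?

3

Climbing from J to the root: J → M → K → A. That's 3 steps.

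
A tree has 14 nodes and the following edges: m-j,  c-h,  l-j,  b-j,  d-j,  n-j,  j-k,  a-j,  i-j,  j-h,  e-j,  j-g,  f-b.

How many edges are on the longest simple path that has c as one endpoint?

4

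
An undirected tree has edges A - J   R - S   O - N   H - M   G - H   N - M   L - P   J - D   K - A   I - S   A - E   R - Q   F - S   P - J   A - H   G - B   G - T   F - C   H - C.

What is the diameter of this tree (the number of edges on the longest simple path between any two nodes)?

A longest path is Q-R-S-F-C-H-A-J-P-L, with 9 edges.

9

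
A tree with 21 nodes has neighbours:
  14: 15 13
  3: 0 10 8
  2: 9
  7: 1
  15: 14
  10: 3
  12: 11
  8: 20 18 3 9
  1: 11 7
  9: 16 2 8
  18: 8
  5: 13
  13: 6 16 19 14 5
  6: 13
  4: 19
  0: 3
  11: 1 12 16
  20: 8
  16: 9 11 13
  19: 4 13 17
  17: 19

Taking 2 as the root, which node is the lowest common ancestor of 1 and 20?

9

Ancestors of 1 (toward the root): 1, 11, 16, 9, 2.
Ancestors of 20: 20, 8, 9, 2.
The deepest node appearing in both lists is 9.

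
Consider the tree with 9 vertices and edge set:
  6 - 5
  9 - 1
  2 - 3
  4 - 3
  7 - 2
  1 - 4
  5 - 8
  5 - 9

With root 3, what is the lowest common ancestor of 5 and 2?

3

5's ancestor chain is 5, 9, 1, 4, 3 and 2's is 2, 3; they first meet at 3.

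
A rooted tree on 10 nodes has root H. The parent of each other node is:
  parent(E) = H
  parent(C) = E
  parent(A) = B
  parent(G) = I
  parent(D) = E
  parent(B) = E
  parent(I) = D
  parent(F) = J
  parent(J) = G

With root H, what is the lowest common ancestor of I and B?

Path I→root: I D E H; path B→root: B E H.
First common node: E.

E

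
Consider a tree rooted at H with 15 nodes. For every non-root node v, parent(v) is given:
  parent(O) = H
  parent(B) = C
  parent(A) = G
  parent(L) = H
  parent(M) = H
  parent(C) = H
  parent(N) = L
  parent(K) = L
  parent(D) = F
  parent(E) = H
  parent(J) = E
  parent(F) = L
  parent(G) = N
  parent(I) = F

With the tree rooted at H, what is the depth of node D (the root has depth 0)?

Climbing from D to the root: D – F – L – H. That's 3 steps.

3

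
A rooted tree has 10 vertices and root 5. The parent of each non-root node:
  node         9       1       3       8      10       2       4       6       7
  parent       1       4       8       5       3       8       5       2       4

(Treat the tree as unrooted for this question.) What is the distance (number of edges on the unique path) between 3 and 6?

3

The path is 3 – 8 – 2 – 6, which has 3 edges.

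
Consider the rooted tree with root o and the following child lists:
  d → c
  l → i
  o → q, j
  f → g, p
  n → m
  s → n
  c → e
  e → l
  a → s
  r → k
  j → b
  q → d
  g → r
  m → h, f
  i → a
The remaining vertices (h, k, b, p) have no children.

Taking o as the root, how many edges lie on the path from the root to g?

12

Path from o to g: o–q–d–c–e–l–i–a–s–n–m–f–g, which has 12 edges.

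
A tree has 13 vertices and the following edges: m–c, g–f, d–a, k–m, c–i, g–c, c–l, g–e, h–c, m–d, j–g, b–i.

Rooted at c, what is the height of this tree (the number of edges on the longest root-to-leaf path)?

3

A deepest node is a, reached by c – m – d – a.
That path has 3 edges, so the height is 3.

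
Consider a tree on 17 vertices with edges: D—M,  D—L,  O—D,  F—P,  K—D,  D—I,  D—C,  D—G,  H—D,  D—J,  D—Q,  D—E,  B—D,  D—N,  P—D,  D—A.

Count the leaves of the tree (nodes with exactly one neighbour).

The leaves are A, B, C, E, F, G, H, I, J, K, L, M, N, O, Q.
That is 15 leaves.

15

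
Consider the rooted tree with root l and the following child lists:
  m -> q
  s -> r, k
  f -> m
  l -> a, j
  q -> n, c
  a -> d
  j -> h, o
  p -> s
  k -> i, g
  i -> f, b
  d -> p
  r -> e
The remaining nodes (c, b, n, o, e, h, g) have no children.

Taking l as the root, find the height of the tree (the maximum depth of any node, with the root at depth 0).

n sits deepest: l-a-d-p-s-k-i-f-m-q-n — 10 edges from the root.

10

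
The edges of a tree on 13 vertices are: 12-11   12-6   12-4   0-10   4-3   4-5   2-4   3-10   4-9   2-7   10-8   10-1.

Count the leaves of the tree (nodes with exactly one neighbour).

Degree-1 nodes: 0, 1, 5, 6, 7, 8, 9, 11 — 8 of them.

8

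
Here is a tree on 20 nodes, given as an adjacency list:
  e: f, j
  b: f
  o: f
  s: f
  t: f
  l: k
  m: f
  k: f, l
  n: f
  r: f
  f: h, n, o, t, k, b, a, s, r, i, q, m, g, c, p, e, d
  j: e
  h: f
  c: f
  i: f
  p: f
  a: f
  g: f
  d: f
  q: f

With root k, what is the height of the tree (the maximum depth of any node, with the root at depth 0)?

3

A deepest node is j, reached by k-f-e-j.
That path has 3 edges, so the height is 3.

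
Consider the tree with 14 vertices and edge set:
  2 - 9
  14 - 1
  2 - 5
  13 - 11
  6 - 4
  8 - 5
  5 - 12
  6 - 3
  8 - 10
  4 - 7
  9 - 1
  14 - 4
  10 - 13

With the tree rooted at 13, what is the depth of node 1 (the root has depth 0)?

6

13 – 10 – 8 – 5 – 2 – 9 – 1 — 6 edges.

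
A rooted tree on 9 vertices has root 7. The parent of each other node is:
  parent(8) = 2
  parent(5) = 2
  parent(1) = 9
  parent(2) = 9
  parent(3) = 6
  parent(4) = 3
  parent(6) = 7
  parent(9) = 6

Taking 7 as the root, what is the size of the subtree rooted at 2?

2's subtree: {2, 8, 5}, size 3.

3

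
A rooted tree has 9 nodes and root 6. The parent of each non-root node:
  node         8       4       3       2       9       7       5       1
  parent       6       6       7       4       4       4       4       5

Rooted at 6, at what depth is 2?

2

Climbing from 2 to the root: 2 – 4 – 6. That's 2 steps.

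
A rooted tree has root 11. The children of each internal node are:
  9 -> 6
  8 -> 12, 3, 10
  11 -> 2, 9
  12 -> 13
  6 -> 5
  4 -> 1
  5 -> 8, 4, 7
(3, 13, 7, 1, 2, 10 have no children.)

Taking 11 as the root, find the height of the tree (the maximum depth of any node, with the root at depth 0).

13 sits deepest: 11–9–6–5–8–12–13 — 6 edges from the root.

6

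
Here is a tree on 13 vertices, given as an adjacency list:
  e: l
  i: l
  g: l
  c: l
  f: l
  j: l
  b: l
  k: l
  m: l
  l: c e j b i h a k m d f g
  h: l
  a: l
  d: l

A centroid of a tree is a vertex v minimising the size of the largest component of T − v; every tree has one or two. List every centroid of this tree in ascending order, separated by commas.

Removing l splits the tree into components of sizes 1, 1, 1, 1, 1, 1, 1, 1, 1, 1, 1, 1; the largest is 1 ≤ ⌊13/2⌋ = 6.
Every other node leaves some component of size > 6, so the centroid is unique.

l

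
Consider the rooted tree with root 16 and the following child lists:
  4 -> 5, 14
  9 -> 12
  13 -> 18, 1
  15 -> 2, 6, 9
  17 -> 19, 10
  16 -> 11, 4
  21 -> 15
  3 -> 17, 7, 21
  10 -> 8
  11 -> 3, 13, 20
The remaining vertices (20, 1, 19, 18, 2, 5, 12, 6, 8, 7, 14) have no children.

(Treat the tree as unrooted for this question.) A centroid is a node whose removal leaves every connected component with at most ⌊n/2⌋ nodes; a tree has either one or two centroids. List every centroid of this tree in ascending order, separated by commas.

3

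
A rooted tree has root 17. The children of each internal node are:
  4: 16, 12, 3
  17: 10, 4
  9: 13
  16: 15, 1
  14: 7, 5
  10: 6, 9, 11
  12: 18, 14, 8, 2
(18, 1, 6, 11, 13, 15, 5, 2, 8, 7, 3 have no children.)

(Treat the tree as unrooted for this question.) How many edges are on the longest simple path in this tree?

7

BFS from 13 reaches 5 last, at distance 7; BFS from 5 confirms no node is farther.
Path: 13 – 9 – 10 – 17 – 4 – 12 – 14 – 5.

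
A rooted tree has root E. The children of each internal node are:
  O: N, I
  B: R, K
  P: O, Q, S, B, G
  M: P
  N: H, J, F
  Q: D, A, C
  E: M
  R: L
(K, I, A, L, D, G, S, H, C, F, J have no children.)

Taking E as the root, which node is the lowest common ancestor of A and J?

P

A's ancestor chain is A, Q, P, M, E and J's is J, N, O, P, M, E; they first meet at P.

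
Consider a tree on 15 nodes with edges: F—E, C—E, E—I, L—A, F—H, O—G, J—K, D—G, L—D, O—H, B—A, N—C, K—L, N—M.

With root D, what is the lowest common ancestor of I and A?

D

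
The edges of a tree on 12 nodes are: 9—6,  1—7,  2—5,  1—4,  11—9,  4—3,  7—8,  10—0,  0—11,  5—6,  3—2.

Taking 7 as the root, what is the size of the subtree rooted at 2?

7

Descendants of 2 (including itself): 2, 5, 6, 9, 11, 0, 10. That's 7.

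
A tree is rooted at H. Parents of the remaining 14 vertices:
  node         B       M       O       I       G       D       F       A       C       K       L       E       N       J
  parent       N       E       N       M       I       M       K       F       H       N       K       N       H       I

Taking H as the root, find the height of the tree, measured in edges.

5

G sits deepest: H–N–E–M–I–G — 5 edges from the root.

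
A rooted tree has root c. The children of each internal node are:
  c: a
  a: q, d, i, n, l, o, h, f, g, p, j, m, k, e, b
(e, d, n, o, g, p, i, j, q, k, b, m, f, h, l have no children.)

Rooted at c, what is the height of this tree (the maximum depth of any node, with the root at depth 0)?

2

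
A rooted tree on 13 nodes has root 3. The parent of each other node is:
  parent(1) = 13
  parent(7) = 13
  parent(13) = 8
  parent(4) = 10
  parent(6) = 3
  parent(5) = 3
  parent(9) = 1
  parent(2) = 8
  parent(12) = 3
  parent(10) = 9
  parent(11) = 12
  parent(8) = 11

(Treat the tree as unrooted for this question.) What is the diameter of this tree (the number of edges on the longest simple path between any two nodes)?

9

BFS from 6 reaches 4 last, at distance 9; BFS from 4 confirms no node is farther.
Path: 6 – 3 – 12 – 11 – 8 – 13 – 1 – 9 – 10 – 4.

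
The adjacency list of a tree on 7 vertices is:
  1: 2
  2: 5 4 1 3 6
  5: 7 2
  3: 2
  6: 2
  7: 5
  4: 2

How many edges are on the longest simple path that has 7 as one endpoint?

Distances from 7 peak at 3, attained at 6 (3, 4, 1 also at distance 3).
7–5–2–6

3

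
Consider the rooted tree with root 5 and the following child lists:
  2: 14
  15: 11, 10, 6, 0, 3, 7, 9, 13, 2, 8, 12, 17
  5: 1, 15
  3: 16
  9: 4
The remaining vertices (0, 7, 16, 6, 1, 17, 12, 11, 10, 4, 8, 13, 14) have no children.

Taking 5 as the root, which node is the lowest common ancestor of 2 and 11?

2's ancestor chain is 2, 15, 5 and 11's is 11, 15, 5; they first meet at 15.

15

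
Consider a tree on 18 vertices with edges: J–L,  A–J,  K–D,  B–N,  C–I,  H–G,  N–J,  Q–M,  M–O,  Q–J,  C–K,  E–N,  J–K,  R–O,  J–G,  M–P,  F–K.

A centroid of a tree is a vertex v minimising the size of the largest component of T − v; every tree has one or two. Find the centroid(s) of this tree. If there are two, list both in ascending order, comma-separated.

Removing J splits the tree into components of sizes 5, 5, 3, 2, 1, 1; the largest is 5 ≤ ⌊18/2⌋ = 9.
Every other node leaves some component of size > 9, so the centroid is unique.

J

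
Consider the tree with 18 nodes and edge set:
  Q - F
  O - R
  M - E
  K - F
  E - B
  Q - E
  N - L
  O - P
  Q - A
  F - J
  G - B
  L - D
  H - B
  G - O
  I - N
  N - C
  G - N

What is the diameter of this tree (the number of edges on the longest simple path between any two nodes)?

A longest path is K - F - Q - E - B - G - N - L - D, with 8 edges.

8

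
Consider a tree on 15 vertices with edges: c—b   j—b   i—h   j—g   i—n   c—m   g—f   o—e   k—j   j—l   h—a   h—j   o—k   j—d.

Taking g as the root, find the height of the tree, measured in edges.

4

The longest root-to-leaf path is g-j-k-o-e (4 edges).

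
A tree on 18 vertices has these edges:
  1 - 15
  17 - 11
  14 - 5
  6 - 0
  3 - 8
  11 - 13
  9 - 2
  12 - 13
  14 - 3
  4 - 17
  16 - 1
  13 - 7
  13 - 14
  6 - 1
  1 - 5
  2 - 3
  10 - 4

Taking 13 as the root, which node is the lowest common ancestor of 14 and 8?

14's ancestor chain is 14, 13 and 8's is 8, 3, 14, 13; they first meet at 14.

14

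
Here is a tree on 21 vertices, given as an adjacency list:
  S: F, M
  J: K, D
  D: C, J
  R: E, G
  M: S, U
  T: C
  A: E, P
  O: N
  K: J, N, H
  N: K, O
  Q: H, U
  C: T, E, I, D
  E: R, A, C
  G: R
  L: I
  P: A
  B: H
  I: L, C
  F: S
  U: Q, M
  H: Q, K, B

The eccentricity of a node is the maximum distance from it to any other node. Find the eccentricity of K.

6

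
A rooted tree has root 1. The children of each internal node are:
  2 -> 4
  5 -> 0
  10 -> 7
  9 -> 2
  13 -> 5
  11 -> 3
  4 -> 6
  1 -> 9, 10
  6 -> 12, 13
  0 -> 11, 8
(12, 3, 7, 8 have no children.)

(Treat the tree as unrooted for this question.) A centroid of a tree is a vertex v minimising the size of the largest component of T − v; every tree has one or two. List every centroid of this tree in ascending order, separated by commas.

6

Removing 6 splits the tree into components of sizes 6, 6, 1; the largest is 6 ≤ ⌊14/2⌋ = 7.
No neighbour of 6 does as well, so 6 is the unique centroid.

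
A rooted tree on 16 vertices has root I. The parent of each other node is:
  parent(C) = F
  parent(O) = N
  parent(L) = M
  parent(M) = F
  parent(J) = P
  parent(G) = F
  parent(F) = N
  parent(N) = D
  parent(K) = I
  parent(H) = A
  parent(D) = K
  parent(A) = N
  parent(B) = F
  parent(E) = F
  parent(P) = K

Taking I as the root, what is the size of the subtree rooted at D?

12

D's subtree: {D, N, F, A, O, G, B, M, E, C, H, L}, size 12.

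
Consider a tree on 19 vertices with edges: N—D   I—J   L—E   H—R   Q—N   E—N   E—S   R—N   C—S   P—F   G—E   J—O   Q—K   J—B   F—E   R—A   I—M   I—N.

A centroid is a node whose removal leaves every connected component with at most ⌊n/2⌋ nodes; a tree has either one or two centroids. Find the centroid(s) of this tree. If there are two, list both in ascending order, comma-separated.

Delete N: the remaining components have sizes 7, 5, 3, 2, 1. Max 7 ≤ 9, so N is a centroid.
Every other node leaves some component of size > 9, so the centroid is unique.

N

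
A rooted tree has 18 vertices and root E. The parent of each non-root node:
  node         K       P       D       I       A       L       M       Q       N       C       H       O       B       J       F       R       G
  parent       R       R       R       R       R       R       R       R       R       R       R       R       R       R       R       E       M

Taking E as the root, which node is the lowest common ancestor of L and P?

R

Ancestors of L (toward the root): L, R, E.
Ancestors of P: P, R, E.
The deepest node appearing in both lists is R.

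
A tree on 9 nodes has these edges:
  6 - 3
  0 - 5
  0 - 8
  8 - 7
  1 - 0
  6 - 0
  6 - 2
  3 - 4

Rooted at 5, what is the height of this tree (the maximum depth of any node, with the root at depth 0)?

The longest root-to-leaf path is 5 – 0 – 6 – 3 – 4 (4 edges).

4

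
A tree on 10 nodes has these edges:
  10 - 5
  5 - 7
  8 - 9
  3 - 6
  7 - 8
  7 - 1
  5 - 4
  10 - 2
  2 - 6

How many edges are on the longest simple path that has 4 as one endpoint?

5

The node farthest from 4 is 3, via 4–5–10–2–6–3 — 5 edges.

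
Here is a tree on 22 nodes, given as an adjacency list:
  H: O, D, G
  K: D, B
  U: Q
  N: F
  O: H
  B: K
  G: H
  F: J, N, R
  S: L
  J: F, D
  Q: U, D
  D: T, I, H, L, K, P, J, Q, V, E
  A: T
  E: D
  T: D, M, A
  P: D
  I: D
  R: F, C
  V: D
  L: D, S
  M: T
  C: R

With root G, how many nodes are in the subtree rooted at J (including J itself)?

J's subtree: {J, F, N, R, C}, size 5.

5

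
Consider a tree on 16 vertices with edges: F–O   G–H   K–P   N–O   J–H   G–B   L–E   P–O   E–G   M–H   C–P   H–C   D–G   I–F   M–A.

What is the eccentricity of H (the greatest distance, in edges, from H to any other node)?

Distances from H peak at 5, attained at I.
H – C – P – O – F – I

5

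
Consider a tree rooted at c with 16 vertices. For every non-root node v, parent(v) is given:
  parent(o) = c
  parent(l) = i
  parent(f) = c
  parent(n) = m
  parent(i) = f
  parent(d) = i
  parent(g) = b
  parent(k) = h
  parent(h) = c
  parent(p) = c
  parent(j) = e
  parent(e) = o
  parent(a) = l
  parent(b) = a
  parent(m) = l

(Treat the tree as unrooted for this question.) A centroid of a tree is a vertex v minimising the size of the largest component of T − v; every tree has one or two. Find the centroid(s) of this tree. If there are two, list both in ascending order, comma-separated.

Delete f: the remaining components have sizes 8, 7. Max 8 ≤ 8, so f is a centroid.
i is adjacent to f and is also a centroid (the largest component after removing it is likewise 8).

f, i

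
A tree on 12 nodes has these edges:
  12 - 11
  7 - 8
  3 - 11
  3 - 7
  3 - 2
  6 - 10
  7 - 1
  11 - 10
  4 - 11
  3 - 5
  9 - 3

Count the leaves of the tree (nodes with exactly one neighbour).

The leaves are 1, 2, 4, 5, 6, 8, 9, 12.
That is 8 leaves.

8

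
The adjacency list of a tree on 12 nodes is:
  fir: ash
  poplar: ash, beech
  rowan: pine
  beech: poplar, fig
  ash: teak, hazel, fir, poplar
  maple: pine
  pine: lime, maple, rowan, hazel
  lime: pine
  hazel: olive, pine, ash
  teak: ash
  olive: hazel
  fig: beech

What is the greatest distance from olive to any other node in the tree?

5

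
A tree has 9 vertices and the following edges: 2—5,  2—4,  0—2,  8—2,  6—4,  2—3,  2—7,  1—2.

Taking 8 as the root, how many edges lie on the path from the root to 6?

3

8–2–4–6 — 3 edges.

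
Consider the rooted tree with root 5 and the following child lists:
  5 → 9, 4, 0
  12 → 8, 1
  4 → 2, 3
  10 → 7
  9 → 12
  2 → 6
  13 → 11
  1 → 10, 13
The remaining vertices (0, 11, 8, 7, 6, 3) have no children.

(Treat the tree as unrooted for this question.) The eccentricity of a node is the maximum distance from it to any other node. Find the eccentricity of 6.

8

Distances from 6 peak at 8, attained at 7 (11 also at distance 8).
6 – 2 – 4 – 5 – 9 – 12 – 1 – 10 – 7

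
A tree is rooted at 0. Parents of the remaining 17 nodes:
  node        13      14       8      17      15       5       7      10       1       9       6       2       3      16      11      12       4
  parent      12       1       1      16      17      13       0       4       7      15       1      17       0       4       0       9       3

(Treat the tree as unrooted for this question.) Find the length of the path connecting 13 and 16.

5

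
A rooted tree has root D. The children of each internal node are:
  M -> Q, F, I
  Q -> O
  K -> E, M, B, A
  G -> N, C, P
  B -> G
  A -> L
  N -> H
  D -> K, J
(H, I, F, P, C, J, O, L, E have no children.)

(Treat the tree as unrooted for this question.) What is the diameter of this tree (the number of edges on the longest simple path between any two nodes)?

7

Starting from H, a farthest node is O at distance 7.
One longest path: H - N - G - B - K - M - Q - O.
So the diameter is 7.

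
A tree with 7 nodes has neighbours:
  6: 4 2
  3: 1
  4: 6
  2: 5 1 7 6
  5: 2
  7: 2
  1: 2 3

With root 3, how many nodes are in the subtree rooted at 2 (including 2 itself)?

2's subtree: {2, 5, 6, 7, 4}, size 5.

5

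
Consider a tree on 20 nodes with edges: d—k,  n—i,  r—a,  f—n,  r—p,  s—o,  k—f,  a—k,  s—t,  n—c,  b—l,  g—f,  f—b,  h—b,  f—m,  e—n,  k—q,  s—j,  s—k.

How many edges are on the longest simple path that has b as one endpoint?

The node farthest from b is p, via b–f–k–a–r–p — 5 edges.

5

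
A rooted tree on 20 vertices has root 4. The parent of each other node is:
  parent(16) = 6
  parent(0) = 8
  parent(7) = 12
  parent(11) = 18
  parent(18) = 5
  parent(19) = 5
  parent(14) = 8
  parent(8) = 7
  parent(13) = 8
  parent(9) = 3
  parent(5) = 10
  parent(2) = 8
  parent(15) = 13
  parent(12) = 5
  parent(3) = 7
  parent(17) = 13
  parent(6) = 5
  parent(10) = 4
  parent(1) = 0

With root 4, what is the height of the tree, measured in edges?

7

The longest root-to-leaf path is 4 → 10 → 5 → 12 → 7 → 8 → 13 → 15 (7 edges).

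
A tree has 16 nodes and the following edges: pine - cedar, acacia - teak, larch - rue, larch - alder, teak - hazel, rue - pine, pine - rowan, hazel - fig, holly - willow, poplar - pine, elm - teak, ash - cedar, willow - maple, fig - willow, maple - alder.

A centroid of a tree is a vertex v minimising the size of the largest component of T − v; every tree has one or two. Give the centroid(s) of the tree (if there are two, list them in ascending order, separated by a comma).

If alder is removed the pieces have sizes 8, 7, all ≤ ⌊16/2⌋ = 8.
Its neighbour maple also leaves a largest component of size 8, so both are centroids.

alder, maple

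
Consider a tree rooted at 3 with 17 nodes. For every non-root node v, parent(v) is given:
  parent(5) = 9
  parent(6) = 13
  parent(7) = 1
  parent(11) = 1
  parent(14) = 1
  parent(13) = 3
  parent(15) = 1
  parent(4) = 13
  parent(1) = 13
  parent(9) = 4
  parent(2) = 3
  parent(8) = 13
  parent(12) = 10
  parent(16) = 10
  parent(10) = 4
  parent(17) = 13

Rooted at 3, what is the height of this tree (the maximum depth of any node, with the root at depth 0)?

12 sits deepest: 3-13-4-10-12 — 4 edges from the root.

4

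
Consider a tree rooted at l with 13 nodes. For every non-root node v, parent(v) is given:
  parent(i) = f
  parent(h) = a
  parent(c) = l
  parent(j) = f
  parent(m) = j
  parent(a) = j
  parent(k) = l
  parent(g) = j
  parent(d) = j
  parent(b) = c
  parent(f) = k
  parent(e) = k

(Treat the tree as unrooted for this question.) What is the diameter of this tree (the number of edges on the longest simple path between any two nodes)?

7

Starting from b, a farthest node is h at distance 7.
One longest path: b - c - l - k - f - j - a - h.
So the diameter is 7.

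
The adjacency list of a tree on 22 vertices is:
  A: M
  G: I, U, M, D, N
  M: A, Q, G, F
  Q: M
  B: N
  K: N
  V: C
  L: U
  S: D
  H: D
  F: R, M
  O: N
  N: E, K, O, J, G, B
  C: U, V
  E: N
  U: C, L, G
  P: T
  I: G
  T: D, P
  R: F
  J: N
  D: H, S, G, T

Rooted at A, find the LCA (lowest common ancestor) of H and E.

Path H→root: H D G M A; path E→root: E N G M A.
First common node: G.

G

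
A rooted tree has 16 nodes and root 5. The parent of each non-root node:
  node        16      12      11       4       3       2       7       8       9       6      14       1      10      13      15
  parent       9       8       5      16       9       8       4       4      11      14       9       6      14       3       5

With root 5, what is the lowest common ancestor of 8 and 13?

8's ancestor chain is 8, 4, 16, 9, 11, 5 and 13's is 13, 3, 9, 11, 5; they first meet at 9.

9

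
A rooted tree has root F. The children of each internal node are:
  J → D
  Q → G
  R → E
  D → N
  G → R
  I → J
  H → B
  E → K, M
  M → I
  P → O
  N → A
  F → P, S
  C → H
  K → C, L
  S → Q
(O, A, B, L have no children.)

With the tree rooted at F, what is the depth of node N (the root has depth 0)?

10

Climbing from N to the root: N–D–J–I–M–E–R–G–Q–S–F. That's 10 steps.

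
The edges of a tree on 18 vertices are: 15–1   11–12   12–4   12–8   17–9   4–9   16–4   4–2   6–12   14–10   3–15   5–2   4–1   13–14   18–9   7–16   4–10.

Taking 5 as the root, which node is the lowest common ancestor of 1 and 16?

4

Ancestors of 1 (toward the root): 1, 4, 2, 5.
Ancestors of 16: 16, 4, 2, 5.
The deepest node appearing in both lists is 4.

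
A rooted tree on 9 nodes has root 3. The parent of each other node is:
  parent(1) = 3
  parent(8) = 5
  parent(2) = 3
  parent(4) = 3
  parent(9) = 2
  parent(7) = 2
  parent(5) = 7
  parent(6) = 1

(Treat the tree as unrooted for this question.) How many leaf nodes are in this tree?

Degree-1 nodes: 4, 6, 8, 9 — 4 of them.

4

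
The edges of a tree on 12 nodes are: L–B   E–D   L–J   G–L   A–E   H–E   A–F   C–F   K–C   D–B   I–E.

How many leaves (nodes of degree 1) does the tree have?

5

Degree-1 nodes: G, H, I, J, K — 5 of them.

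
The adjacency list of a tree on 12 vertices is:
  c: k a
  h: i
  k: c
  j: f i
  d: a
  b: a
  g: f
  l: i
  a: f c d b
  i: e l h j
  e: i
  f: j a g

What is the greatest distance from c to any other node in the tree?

5

Distances from c peak at 5, attained at h (l, e also at distance 5).
c-a-f-j-i-h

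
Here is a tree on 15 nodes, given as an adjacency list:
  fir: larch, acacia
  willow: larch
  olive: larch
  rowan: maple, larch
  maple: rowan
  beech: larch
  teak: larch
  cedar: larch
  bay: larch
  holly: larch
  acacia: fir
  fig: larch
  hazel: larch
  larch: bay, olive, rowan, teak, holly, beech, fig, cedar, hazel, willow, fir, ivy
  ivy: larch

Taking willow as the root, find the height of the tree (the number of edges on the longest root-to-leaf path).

3

A deepest node is acacia, reached by willow – larch – fir – acacia.
That path has 3 edges, so the height is 3.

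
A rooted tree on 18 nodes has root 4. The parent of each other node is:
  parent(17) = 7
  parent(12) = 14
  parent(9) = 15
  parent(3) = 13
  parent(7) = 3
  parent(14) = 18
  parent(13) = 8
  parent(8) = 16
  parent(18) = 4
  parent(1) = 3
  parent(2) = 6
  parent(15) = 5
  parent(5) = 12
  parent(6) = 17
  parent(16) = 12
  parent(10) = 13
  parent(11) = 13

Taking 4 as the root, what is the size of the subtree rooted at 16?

The subtree rooted at 16 contains: 16, 8, 13, 3, 10, 11, 7, 1, 17, 6, 2 — 11 nodes.

11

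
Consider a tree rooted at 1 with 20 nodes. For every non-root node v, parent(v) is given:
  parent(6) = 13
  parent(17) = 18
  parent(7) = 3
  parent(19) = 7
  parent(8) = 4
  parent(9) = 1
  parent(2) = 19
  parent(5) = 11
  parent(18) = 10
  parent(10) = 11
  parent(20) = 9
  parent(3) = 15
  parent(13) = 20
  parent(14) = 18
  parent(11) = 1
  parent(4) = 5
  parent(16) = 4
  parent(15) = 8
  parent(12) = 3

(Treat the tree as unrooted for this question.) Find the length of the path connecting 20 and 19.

10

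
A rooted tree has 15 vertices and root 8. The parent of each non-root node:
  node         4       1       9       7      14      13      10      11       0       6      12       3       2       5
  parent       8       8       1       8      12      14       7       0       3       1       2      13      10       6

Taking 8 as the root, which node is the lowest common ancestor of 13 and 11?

13

13's ancestor chain is 13, 14, 12, 2, 10, 7, 8 and 11's is 11, 0, 3, 13, 14, 12, 2, 10, 7, 8; they first meet at 13.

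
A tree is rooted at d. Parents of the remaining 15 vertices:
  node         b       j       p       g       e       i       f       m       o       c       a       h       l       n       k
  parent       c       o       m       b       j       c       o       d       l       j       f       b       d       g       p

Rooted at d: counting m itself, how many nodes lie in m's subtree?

3

Descendants of m (including itself): m, p, k. That's 3.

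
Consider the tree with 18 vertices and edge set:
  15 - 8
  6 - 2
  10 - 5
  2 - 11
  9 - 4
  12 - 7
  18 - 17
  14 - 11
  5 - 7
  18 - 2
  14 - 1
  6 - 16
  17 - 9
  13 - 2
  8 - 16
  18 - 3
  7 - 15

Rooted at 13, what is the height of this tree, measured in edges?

8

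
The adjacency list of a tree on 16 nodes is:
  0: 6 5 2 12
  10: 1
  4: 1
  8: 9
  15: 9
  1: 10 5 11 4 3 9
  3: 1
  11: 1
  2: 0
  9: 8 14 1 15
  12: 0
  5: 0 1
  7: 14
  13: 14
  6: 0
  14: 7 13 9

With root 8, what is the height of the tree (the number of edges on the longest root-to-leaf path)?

5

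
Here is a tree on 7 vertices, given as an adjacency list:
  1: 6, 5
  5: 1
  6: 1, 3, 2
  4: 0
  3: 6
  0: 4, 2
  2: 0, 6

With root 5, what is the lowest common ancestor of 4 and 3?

6

4's ancestor chain is 4, 0, 2, 6, 1, 5 and 3's is 3, 6, 1, 5; they first meet at 6.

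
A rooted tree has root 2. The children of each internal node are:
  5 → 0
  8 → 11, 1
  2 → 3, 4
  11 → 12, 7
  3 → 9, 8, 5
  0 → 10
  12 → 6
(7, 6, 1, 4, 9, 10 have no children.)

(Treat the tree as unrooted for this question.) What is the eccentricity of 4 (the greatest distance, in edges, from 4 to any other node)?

6

The node farthest from 4 is 6, via 4–2–3–8–11–12–6 — 6 edges.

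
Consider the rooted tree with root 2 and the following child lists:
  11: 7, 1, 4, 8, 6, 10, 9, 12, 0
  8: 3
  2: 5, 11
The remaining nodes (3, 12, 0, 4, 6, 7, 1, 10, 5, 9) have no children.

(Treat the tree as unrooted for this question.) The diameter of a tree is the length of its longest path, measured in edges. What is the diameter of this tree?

4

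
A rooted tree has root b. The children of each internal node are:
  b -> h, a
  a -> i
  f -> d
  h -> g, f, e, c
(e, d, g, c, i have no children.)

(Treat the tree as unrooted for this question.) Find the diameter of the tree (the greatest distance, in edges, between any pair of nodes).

5

BFS from i reaches d last, at distance 5; BFS from d confirms no node is farther.
Path: i – a – b – h – f – d.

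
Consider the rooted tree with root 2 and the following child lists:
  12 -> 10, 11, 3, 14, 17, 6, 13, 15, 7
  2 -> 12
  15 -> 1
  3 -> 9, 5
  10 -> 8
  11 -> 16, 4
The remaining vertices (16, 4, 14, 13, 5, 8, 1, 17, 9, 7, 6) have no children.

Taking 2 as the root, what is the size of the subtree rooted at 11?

3

11's subtree: {11, 4, 16}, size 3.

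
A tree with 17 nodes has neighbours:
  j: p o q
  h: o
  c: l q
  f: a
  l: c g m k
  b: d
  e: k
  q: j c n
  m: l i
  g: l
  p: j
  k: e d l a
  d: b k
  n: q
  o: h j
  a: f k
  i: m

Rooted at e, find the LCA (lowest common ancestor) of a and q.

k

a's ancestor chain is a, k, e and q's is q, c, l, k, e; they first meet at k.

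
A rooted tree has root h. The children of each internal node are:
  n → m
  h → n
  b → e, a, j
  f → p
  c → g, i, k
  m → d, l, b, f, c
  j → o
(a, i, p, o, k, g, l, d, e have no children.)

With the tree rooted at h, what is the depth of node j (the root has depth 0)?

h–n–m–b–j — 4 edges.

4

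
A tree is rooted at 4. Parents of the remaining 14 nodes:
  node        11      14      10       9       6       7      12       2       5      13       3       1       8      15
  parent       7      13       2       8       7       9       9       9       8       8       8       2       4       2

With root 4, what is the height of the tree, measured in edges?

A deepest node is 6, reached by 4 → 8 → 9 → 7 → 6.
That path has 4 edges, so the height is 4.

4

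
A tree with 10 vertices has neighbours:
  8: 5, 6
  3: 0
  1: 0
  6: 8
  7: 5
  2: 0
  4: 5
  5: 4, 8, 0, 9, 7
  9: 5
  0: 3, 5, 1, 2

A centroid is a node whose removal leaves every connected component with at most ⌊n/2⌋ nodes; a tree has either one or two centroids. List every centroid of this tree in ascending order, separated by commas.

Removing 5 splits the tree into components of sizes 4, 2, 1, 1, 1; the largest is 4 ≤ ⌊10/2⌋ = 5.
Every other node leaves some component of size > 5, so the centroid is unique.

5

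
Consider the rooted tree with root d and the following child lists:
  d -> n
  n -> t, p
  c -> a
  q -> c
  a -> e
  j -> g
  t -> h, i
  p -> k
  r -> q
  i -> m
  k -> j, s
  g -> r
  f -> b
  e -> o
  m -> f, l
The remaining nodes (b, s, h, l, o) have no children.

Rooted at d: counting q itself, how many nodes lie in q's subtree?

The subtree rooted at q contains: q, c, a, e, o — 5 nodes.

5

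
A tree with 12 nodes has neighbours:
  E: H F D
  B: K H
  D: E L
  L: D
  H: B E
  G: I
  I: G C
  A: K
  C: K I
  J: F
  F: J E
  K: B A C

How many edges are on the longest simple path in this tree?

8

A longest path is G – I – C – K – B – H – E – F – J, with 8 edges.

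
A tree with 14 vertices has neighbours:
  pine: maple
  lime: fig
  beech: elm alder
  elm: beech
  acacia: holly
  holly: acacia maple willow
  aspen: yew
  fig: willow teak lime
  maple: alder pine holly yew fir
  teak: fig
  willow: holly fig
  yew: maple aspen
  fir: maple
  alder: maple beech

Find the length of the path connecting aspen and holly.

Walking from aspen: aspen - yew - maple - holly. Length 3.

3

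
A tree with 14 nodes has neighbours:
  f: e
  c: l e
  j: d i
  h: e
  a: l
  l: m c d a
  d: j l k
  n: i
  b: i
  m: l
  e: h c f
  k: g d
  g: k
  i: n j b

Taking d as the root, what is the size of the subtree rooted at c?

4

c's subtree: {c, e, f, h}, size 4.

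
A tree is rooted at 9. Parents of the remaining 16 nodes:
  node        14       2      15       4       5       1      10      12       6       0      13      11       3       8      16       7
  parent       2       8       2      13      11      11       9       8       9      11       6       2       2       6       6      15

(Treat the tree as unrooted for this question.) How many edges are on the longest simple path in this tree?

A longest path is 10 – 9 – 6 – 8 – 2 – 11 – 5, with 6 edges.

6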